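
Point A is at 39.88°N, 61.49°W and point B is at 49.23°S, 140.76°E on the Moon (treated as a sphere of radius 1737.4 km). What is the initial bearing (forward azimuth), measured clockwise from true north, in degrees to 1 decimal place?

231.9°

Δλ = -157.750° = -2.7533 rad.
y = sin Δλ · cos φ₂ = (-0.3786)(0.6530) = -0.2473
x = cos φ₁ sin φ₂ − sin φ₁ cos φ₂ cos Δλ = (0.7674)(-0.7573) − (0.6412)(0.6530)(-0.9255) = -0.1936
θ = atan2(y, x) = -128.07°; adding 360° gives 231.9°.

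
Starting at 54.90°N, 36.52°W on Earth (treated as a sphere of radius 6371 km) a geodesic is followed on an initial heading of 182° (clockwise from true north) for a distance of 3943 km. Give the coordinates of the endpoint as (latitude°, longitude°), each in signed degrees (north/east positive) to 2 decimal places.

Angular distance δ = d/R = 3943/6371 = 0.61890 rad; initial bearing θ = 3.1765 rad.
sin φ₂ = sin φ₁ cos δ + cos φ₁ sin δ cos θ = (0.8181)(0.8145) + (0.5750)(0.5801)(-0.9994) = 0.3330, so φ₂ = 19.45°.
Δλ = atan2(sin θ sin δ cos φ₁, cos δ − sin φ₁ sin φ₂) = atan2(-0.0116, 0.5421) = -1.230°.
λ₂ = -36.520° − 1.230° = -37.75°.

19.45°, -37.75°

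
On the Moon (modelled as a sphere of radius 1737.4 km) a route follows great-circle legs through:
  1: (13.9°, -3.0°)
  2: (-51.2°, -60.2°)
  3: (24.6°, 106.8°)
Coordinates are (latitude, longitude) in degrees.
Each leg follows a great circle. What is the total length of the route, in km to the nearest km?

Leg 1→2: central angle 1.4280 rad, distance 2481.1 km.
Leg 2→3: central angle 2.6457 rad, distance 4596.7 km.
Total: 2481.1 + 4596.7 ≈ 7078 km.

7078 km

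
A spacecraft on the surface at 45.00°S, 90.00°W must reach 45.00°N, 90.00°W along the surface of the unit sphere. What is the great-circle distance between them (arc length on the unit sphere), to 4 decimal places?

1.5708

In radians: φ₁ = -0.7854, φ₂ = 0.7854, Δλ = 0.000° = 0.0000 rad.
cos c = sin φ₁ sin φ₂ + cos φ₁ cos φ₂ cos Δλ = (-0.7071)(0.7071) + (0.7071)(0.7071)(1.0000) = 0.00000,
so c = arccos(0.00000) = 1.57080 rad.
On the unit sphere the arc length equals the central angle: 1.5708.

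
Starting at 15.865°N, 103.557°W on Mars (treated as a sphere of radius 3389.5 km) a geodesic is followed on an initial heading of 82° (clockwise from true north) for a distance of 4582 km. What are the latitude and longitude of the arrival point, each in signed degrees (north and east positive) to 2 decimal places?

Angular distance δ = d/R = 4582/3389.5 = 1.35182 rad; initial bearing θ = 1.4312 rad.
sin φ₂ = sin φ₁ cos δ + cos φ₁ sin δ cos θ = (0.2734)(0.2172) + (0.9619)(0.9761)(0.1392) = 0.1901, so φ₂ = 10.96°.
Δλ = atan2(sin θ sin δ cos φ₁, cos δ − sin φ₁ sin φ₂) = atan2(0.9298, 0.1653) = 79.921°.
λ₂ = -103.557° + 79.921° = -23.64°.

10.96°, -23.64°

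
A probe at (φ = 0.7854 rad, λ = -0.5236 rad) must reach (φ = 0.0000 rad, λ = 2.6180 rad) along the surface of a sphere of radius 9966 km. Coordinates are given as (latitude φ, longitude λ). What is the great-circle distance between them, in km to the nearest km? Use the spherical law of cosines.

With latitudes φ₁ = 45.000°, φ₂ = 0.000° and longitude difference Δλ = -180.000°:
cos c = sin φ₁ sin φ₂ + cos φ₁ cos φ₂ cos Δλ = (0.7071)(0.0000) + (0.7071)(1.0000)(-1.0000) = -0.70711,
so c = arccos(-0.70711) = 2.35619 rad.
Distance = R·c = 9966 × 2.3562 ≈ 23482 km.

23482 km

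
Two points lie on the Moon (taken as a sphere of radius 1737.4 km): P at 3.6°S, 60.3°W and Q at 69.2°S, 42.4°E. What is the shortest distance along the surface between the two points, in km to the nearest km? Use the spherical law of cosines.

2762 km

In radians: φ₁ = -0.0628, φ₂ = -1.2078, Δλ = 102.700° = 1.7925 rad.
cos c = sin φ₁ sin φ₂ + cos φ₁ cos φ₂ cos Δλ = (-0.0628)(-0.9348) + (0.9980)(0.3551)(-0.2198) = -0.01922,
so c = arccos(-0.01922) = 1.59001 rad.
Distance = R·c = 1737.4 × 1.5900 ≈ 2762 km.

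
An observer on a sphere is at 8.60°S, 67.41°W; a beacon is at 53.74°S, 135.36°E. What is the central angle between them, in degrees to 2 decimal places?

Let φ₁ = -0.1501 rad, φ₂ = -0.9379 rad, and Δλ = -2.7442 rad.
Haversine: a = sin²(Δφ/2) + cos φ₁ cos φ₂ sin²(Δλ/2) = 0.1473 + (0.9888)(0.5915)(0.9610) = 0.70932.
Central angle c = 2·arcsin(√a) = 2.00275 rad.
So the angular separation is 114.75°.

114.75°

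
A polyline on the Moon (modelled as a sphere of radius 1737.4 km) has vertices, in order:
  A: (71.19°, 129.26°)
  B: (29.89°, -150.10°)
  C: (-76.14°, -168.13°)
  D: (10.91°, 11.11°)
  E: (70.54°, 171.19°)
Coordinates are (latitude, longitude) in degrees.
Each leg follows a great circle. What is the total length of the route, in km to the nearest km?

Leg A→B: central angle 1.0272 rad, distance 1784.7 km.
Leg B→C: central angle 1.8612 rad, distance 3233.6 km.
Leg C→D: central angle 2.0031 rad, distance 3480.2 km.
Leg D→E: central angle 1.7003 rad, distance 2954.0 km.
Total: 1784.7 + 3233.6 + 3480.2 + 2954.0 ≈ 11453 km.

11453 km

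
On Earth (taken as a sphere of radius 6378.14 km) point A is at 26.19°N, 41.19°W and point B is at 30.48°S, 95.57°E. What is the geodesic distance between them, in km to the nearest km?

15799 km

With latitudes φ₁ = 26.190°, φ₂ = -30.480° and longitude difference Δλ = 136.760°:
Haversine: a = sin²(Δφ/2) + cos φ₁ cos φ₂ sin²(Δλ/2) = 0.2253 + (0.8973)(0.8618)(0.8642) = 0.89362.
Central angle c = 2·arcsin(√a) = 2.47710 rad.
Distance = R·c = 6378.14 × 2.4771 ≈ 15799 km.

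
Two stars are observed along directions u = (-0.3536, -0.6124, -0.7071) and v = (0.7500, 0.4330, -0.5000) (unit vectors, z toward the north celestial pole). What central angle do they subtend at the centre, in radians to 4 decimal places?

1.7485 rad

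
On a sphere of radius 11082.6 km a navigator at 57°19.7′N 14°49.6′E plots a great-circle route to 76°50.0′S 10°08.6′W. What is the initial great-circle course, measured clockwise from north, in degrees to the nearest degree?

188°

Δλ = -24.970° = -0.4358 rad.
y = sin Δλ · cos φ₂ = (-0.4221)(0.2278) = -0.0962
x = cos φ₁ sin φ₂ − sin φ₁ cos φ₂ cos Δλ = (0.5398)(-0.9737) − (0.8418)(0.2278)(0.9065) = -0.6995
θ = atan2(y, x) = -172.17°; adding 360° gives 188°.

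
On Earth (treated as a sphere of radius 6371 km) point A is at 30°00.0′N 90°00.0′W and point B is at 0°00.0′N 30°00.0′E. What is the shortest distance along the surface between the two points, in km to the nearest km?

12861 km

Let φ₁ = 0.5236 rad, φ₂ = 0.0000 rad, and Δλ = 2.0944 rad.
Haversine: a = sin²(Δφ/2) + cos φ₁ cos φ₂ sin²(Δλ/2) = 0.0670 + (0.8660)(1.0000)(0.7500) = 0.71651.
Central angle c = 2·arcsin(√a) = 2.01863 rad.
Distance = R·c = 6371 × 2.0186 ≈ 12861 km.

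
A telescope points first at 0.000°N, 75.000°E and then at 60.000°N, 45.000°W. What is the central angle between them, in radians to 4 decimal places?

Let φ₁ = 0.0000 rad, φ₂ = 1.0472 rad, and Δλ = -2.0944 rad.
cos c = sin φ₁ sin φ₂ + cos φ₁ cos φ₂ cos Δλ = (0.0000)(0.8660) + (1.0000)(0.5000)(-0.5000) = -0.25000,
so c = arccos(-0.25000) = 1.82348 rad.
So the angular separation is 1.8235 rad.

1.8235 rad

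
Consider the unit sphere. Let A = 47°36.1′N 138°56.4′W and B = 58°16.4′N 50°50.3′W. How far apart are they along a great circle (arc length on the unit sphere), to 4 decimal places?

0.8765

In radians: φ₁ = 0.8308, φ₂ = 1.0171, Δλ = 88.102° = 1.5377 rad.
Haversine: a = sin²(Δφ/2) + cos φ₁ cos φ₂ sin²(Δλ/2) = 0.0086 + (0.6743)(0.5259)(0.4834) = 0.18007.
Central angle c = 2·arcsin(√a) = 0.87647 rad.
On the unit sphere the arc length equals the central angle: 0.8765.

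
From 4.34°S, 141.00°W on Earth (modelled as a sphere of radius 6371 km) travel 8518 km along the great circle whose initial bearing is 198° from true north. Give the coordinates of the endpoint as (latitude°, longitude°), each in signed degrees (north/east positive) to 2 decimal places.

Angular distance δ = d/R = 8518/6371 = 1.33700 rad; initial bearing θ = 3.4558 rad.
sin φ₂ = sin φ₁ cos δ + cos φ₁ sin δ cos θ = (-0.0757)(0.2317) + (0.9971)(0.9728)(-0.9511) = -0.9401, so φ₂ = -70.06°.
Δλ = atan2(sin θ sin δ cos φ₁, cos δ − sin φ₁ sin φ₂) = atan2(-0.2997, 0.1605) = -61.828°.
λ₂ = -141.000° − 61.828° = -202.83° → 157.17° after wrapping to (−180°, 180°].

-70.06°, 157.17°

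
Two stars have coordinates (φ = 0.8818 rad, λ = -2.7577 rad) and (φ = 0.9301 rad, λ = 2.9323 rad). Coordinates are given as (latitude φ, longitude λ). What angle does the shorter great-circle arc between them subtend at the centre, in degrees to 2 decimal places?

Let φ₁ = 0.8818 rad, φ₂ = 0.9301 rad, and Δλ = -0.5932 rad.
cos c = sin φ₁ sin φ₂ + cos φ₁ cos φ₂ cos Δλ = (0.7719)(0.8017) + (0.6358)(0.5978)(0.8292) = 0.93391,
so c = arccos(0.93391) = 0.36560 rad.
So the angular separation is 20.95°.

20.95°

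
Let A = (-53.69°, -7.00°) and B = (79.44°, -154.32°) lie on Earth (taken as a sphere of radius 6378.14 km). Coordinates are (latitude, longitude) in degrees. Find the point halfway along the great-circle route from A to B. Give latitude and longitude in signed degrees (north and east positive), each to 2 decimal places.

The central angle between A and B is δ = 2.6541 rad.
With f = 0.5, the slerp weights are sin((1−f)δ)/sin δ = 2.0718 and sin(fδ)/sin δ = 2.0718.
Weighted sum of the unit vectors: (2.0718)·(0.5877,-0.0722,-0.8058) + (2.0718)·(-0.1652,-0.0794,0.9831) = (0.8755, -0.3141, 0.3672).
Converting back: φ = atan2(z, √(x²+y²)) = 21.54°, λ = atan2(y, x) = -19.73°.

21.54°, -19.73°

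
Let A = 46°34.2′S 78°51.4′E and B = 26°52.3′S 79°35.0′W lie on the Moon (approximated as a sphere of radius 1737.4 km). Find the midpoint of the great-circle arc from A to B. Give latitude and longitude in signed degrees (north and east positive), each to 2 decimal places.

Central angle δ = 1.8153 rad. Interpolating on the sphere with fraction f = 0.5:
P = [sin((1−f)δ)·A + sin(fδ)·B] / sin δ = 0.8122·A + 0.8122·B in Cartesian coordinates,
giving P = (0.2389, -0.1647, -0.9570), i.e. latitude -73.13°, longitude -34.59°.

-73.13°, -34.59°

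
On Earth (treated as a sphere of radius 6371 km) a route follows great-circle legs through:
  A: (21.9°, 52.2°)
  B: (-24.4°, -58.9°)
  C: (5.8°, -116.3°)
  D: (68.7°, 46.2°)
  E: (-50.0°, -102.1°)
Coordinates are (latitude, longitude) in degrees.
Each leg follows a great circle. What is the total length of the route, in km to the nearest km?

49049 km

Leg A→B: central angle 2.0468 rad, distance 13040.4 km.
Leg B→C: central angle 1.1081 rad, distance 7059.5 km.
Leg C→D: central angle 1.8240 rad, distance 11620.7 km.
Leg D→E: central angle 2.7198 rad, distance 17328.1 km.
Total: 13040.4 + 7059.5 + 11620.7 + 17328.1 ≈ 49049 km.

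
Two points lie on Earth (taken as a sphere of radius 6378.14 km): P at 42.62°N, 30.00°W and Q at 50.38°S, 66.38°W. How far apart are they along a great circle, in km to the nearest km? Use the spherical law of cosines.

In radians: φ₁ = 0.7439, φ₂ = -0.8793, Δλ = -36.380° = -0.6350 rad.
cos c = sin φ₁ sin φ₂ + cos φ₁ cos φ₂ cos Δλ = (0.6771)(-0.7703) + (0.7359)(0.6377)(0.8051) = -0.14379,
so c = arccos(-0.14379) = 1.71509 rad.
Distance = R·c = 6378.14 × 1.7151 ≈ 10939 km.

10939 km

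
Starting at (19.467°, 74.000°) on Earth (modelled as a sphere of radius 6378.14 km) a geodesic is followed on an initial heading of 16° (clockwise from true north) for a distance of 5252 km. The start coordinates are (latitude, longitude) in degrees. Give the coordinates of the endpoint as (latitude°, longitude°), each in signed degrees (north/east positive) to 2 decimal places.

Angular distance δ = d/R = 5252/6378.14 = 0.82344 rad; initial bearing θ = 0.2793 rad.
sin φ₂ = sin φ₁ cos δ + cos φ₁ sin δ cos θ = (0.3333)(0.6797) + (0.9428)(0.7335)(0.9613) = 0.8913, so φ₂ = 63.04°.
Δλ = atan2(sin θ sin δ cos φ₁, cos δ − sin φ₁ sin φ₂) = atan2(0.1906, 0.3827) = 26.479°.
λ₂ = 74.000° + 26.479° = 100.48°.

63.04°, 100.48°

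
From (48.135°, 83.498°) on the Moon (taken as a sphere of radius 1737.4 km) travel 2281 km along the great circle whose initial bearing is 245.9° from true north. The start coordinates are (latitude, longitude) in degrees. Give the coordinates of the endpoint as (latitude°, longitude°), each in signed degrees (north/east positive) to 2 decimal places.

-4.22°, 21.24°

Angular distance δ = d/R = 2281/1737.4 = 1.31288 rad; initial bearing θ = 4.2918 rad.
sin φ₂ = sin φ₁ cos δ + cos φ₁ sin δ cos θ = (0.7447)(0.2551) + (0.6674)(0.9669)(-0.4083) = -0.0735, so φ₂ = -4.22°.
Δλ = atan2(sin θ sin δ cos φ₁, cos δ − sin φ₁ sin φ₂) = atan2(-0.5891, 0.3098) = -62.256°.
λ₂ = 83.498° − 62.256° = 21.24°.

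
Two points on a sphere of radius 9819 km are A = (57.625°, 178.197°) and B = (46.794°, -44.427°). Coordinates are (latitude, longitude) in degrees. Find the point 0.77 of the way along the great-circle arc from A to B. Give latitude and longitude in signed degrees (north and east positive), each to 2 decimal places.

Central angle δ = 1.2176 rad. Interpolating on the sphere with fraction f = 0.77:
P = [sin((1−f)δ)·A + sin(fδ)·B] / sin δ = 0.2946·A + 0.8592·B in Cartesian coordinates,
giving P = (0.2624, -0.4068, 0.8750), i.e. latitude 61.05°, longitude -57.18°.

61.05°, -57.18°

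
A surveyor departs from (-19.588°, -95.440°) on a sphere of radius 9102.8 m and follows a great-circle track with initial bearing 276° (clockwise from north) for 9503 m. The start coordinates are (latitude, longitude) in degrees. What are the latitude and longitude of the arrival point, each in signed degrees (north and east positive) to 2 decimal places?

Angular distance δ = d/R = 9503/9102.8 = 1.04396 rad; initial bearing θ = 4.8171 rad.
sin φ₂ = sin φ₁ cos δ + cos φ₁ sin δ cos θ = (-0.3353)(0.5028) + (0.9421)(0.8644)(0.1045) = -0.0834, so φ₂ = -4.79°.
Δλ = atan2(sin θ sin δ cos φ₁, cos δ − sin φ₁ sin φ₂) = atan2(-0.8099, 0.4748) = -59.619°.
λ₂ = -95.440° − 59.619° = -155.06°.

-4.79°, -155.06°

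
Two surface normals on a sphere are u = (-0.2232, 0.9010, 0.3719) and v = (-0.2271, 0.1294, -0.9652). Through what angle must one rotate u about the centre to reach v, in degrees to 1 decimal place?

u·v = -0.1917; |u| = 1.0000, |v| = 1.0000.
cos θ = (u·v)/(|u||v|) = -0.1917, so θ = 101.1°.

101.1°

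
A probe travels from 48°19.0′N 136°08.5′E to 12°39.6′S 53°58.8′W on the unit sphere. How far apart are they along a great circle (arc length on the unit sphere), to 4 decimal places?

In radians: φ₁ = 0.8433, φ₂ = -0.2210, Δλ = 169.878° = 2.9649 rad.
Haversine: a = sin²(Δφ/2) + cos φ₁ cos φ₂ sin²(Δλ/2) = 0.2574 + (0.6650)(0.9757)(0.9922) = 0.90121.
Central angle c = 2·arcsin(√a) = 2.50215 rad.
On the unit sphere the arc length equals the central angle: 2.5021.

2.5021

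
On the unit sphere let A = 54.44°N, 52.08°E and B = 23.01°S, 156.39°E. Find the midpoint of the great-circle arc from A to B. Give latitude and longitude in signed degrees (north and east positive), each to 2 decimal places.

23.77°, 120.43°

Central angle δ = 2.0379 rad. Interpolating on the sphere with fraction f = 0.5:
P = [sin((1−f)δ)·A + sin(fδ)·B] / sin δ = 0.9537·A + 0.9537·B in Cartesian coordinates,
giving P = (-0.4635, 0.7891, 0.4031), i.e. latitude 23.77°, longitude 120.43°.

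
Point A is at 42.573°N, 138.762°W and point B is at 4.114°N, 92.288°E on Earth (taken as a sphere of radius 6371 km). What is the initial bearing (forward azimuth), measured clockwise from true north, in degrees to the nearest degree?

Δλ = -128.950° = -2.2506 rad.
y = sin Δλ · cos φ₂ = (-0.7777)(0.9974) = -0.7757
x = cos φ₁ sin φ₂ − sin φ₁ cos φ₂ cos Δλ = (0.7364)(0.0717) − (0.6765)(0.9974)(-0.6286) = 0.4770
θ = atan2(y, x) = -58.41°; adding 360° gives 302°.

302°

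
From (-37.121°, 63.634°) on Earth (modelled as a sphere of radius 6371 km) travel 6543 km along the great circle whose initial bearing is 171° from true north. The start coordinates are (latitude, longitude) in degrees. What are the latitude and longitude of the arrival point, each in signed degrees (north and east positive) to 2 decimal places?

Angular distance δ = d/R = 6543/6371 = 1.02700 rad; initial bearing θ = 2.9845 rad.
sin φ₂ = sin φ₁ cos δ + cos φ₁ sin δ cos θ = (-0.6035)(0.5174) + (0.7974)(0.8557)(-0.9877) = -0.9862, so φ₂ = -80.47°.
Δλ = atan2(sin θ sin δ cos φ₁, cos δ − sin φ₁ sin φ₂) = atan2(0.1067, -0.0778) = 126.078°.
λ₂ = 63.634° + 126.078° = 189.71° → -170.29° after wrapping to (−180°, 180°].

-80.47°, -170.29°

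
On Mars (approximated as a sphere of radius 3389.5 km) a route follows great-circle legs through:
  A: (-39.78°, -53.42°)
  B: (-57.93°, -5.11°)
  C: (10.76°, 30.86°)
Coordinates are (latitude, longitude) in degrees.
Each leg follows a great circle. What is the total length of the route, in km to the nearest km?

6522 km

Leg A→B: central angle 0.6205 rad, distance 2103.2 km.
Leg B→C: central angle 1.3037 rad, distance 4418.8 km.
Total: 2103.2 + 4418.8 ≈ 6522 km.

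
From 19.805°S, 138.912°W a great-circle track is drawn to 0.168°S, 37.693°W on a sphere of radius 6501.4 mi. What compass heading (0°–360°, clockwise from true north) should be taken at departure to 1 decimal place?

94.0°

Δλ = 101.219° = 1.7666 rad.
y = sin Δλ · cos φ₂ = (0.9809)(1.0000) = 0.9809
x = cos φ₁ sin φ₂ − sin φ₁ cos φ₂ cos Δλ = (0.9409)(-0.0029) − (-0.3388)(1.0000)(-0.1946) = -0.0687
θ = atan2(y, x) = 94.01°, so the bearing is 94.0°.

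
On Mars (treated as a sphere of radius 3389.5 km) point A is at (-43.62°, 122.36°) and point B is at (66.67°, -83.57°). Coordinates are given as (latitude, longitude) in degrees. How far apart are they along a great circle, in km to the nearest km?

9053 km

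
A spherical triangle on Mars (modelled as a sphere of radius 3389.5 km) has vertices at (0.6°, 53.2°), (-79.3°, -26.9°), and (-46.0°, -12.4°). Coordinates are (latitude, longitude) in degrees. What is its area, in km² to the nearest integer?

Side lengths (central angles): a = 0.5886, b = 1.2876, c = 1.5492 rad; semiperimeter s = 1.7127.
By l'Huilier's theorem, tan(E/4) = √[tan(s/2) tan((s−a)/2) tan((s−b)/2) tan((s−c)/2)], giving spherical excess E = 0.4514 rad.
Area = E·R² = 0.4514 × (3389.5)² ≈ 5185761 km².

5185761 km²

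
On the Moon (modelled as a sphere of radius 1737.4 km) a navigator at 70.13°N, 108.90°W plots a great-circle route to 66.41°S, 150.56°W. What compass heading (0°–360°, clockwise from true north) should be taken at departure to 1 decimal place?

204.2°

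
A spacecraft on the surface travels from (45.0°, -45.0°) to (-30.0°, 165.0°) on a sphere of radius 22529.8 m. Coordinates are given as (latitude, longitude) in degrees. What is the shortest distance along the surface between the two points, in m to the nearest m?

59814 m

In radians: φ₁ = 0.7854, φ₂ = -0.5236, Δλ = -150.000° = -2.6180 rad.
Haversine: a = sin²(Δφ/2) + cos φ₁ cos φ₂ sin²(Δλ/2) = 0.3706 + (0.7071)(0.8660)(0.9330) = 0.94194.
Central angle c = 2·arcsin(√a) = 2.65490 rad.
Distance = R·c = 22529.8 × 2.6549 ≈ 59814 m.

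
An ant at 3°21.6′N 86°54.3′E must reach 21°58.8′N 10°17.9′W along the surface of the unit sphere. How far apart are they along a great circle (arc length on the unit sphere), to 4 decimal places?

1.6651

In radians: φ₁ = 0.0586, φ₂ = 0.3836, Δλ = -97.203° = -1.6965 rad.
cos c = sin φ₁ sin φ₂ + cos φ₁ cos φ₂ cos Δλ = (0.0586)(0.3743) + (0.9983)(0.9273)(-0.1254) = -0.09414,
so c = arccos(-0.09414) = 1.66508 rad.
On the unit sphere the arc length equals the central angle: 1.6651.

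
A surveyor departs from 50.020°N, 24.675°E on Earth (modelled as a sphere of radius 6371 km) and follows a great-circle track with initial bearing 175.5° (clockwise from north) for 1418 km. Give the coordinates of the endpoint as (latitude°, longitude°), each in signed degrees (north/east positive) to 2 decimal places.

Angular distance δ = d/R = 1418/6371 = 0.22257 rad; initial bearing θ = 3.0631 rad.
sin φ₂ = sin φ₁ cos δ + cos φ₁ sin δ cos θ = (0.7663)(0.9753) + (0.6425)(0.2207)(-0.9969) = 0.6060, so φ₂ = 37.30°.
Δλ = atan2(sin θ sin δ cos φ₁, cos δ − sin φ₁ sin φ₂) = atan2(0.0111, 0.5110) = 1.248°.
λ₂ = 24.675° + 1.248° = 25.92°.

37.30°, 25.92°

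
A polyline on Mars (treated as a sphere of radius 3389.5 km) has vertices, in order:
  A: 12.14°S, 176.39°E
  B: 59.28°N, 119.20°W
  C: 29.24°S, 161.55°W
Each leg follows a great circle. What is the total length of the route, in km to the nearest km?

10837 km

Leg A→B: central angle 1.5359 rad, distance 5205.8 km.
Leg B→C: central angle 1.6614 rad, distance 5631.4 km.
Total: 5205.8 + 5631.4 ≈ 10837 km.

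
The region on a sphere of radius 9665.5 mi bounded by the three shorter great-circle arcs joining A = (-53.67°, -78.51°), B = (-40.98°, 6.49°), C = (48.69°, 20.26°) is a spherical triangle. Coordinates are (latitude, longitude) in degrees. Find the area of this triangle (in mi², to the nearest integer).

94097580 mi²

Side lengths (central angles): a = 1.5794, b = 2.2980, c = 0.9676 rad; semiperimeter s = 2.4225.
By l'Huilier's theorem, tan(E/4) = √[tan(s/2) tan((s−a)/2) tan((s−b)/2) tan((s−c)/2)], giving spherical excess E = 1.0072 rad.
Area = E·R² = 1.0072 × (9665.5)² ≈ 94097580 mi².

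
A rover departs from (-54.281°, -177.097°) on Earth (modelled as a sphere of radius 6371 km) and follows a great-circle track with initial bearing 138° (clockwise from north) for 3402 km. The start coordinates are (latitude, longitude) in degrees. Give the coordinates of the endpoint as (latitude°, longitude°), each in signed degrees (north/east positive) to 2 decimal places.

-66.88°, -116.95°

Angular distance δ = d/R = 3402/6371 = 0.53398 rad; initial bearing θ = 2.4086 rad.
sin φ₂ = sin φ₁ cos δ + cos φ₁ sin δ cos θ = (-0.8119)(0.8608) + (0.5838)(0.5090)(-0.7431) = -0.9197, so φ₂ = -66.88°.
Δλ = atan2(sin θ sin δ cos φ₁, cos δ − sin φ₁ sin φ₂) = atan2(0.1988, 0.1141) = 60.148°.
λ₂ = -177.097° + 60.148° = -116.95°.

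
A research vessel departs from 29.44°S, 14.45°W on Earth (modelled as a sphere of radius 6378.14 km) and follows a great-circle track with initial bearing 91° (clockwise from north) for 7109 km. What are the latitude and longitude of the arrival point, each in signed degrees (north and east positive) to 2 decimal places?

Angular distance δ = d/R = 7109/6378.14 = 1.11459 rad; initial bearing θ = 1.5882 rad.
sin φ₂ = sin φ₁ cos δ + cos φ₁ sin δ cos θ = (-0.4915)(0.4405) + (0.8709)(0.8977)(-0.0175) = -0.2302, so φ₂ = -13.31°.
Δλ = atan2(sin θ sin δ cos φ₁, cos δ − sin φ₁ sin φ₂) = atan2(0.7817, 0.3274) = 67.274°.
λ₂ = -14.450° + 67.274° = 52.82°.

-13.31°, 52.82°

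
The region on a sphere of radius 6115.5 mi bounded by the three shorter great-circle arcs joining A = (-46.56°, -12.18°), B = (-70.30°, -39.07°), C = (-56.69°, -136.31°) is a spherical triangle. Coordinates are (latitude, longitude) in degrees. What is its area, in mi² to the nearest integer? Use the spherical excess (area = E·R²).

Side lengths (central angles): a = 0.7021, b = 1.1648, c = 0.4727 rad; semiperimeter s = 1.1698.
By l'Huilier's theorem, tan(E/4) = √[tan(s/2) tan((s−a)/2) tan((s−b)/2) tan((s−c)/2)], giving spherical excess E = 0.0481 rad.
Area = E·R² = 0.0481 × (6115.5)² ≈ 1798545 mi².

1798545 mi²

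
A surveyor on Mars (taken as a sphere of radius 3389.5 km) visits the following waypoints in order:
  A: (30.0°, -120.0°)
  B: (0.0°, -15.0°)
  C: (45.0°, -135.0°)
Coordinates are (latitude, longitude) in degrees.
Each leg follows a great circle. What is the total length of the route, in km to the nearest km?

Leg A→B: central angle 1.7969 rad, distance 6090.5 km.
Leg B→C: central angle 1.9322 rad, distance 6549.1 km.
Total: 6090.5 + 6549.1 ≈ 12640 km.

12640 km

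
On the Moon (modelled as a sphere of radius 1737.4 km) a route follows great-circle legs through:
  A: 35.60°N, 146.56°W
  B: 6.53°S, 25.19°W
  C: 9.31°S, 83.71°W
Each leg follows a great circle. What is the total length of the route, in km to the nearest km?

5370 km

Leg A→B: central angle 2.0791 rad, distance 3612.3 km.
Leg B→C: central angle 1.0118 rad, distance 1757.8 km.
Total: 3612.3 + 1757.8 ≈ 5370 km.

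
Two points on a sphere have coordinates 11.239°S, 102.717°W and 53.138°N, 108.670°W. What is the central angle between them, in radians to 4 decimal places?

1.1271 rad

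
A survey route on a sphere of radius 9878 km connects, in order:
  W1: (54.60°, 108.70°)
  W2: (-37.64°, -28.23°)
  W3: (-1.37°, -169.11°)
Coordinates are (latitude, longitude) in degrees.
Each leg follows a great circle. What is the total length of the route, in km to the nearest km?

Leg W1→W2: central angle 2.5551 rad, distance 25239.4 km.
Leg W2→W3: central angle 2.2138 rad, distance 21867.5 km.
Total: 25239.4 + 21867.5 ≈ 47107 km.

47107 km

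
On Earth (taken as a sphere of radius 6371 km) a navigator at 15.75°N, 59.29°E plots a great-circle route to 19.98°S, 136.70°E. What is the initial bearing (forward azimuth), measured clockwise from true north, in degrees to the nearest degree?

With φ₁ = 0.2749, φ₂ = -0.3487, Δλ = 1.3511 rad, the forward-azimuth formula gives
θ = atan2( sin Δλ cos φ₂ , cos φ₁ sin φ₂ − sin φ₁ cos φ₂ cos Δλ ) = atan2(0.9172, -0.3845) = 112.74°.
So the initial bearing is 113°.

113°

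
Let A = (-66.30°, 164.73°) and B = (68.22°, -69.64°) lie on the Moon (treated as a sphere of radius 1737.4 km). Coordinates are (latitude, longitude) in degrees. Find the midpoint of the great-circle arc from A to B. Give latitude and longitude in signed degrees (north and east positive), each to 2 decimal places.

Central angle δ = 2.7853 rad. Interpolating on the sphere with fraction f = 0.5:
P = [sin((1−f)δ)·A + sin(fδ)·B] / sin δ = 2.8212·A + 2.8212·B in Cartesian coordinates,
giving P = (-0.7297, -0.6827, 0.0365), i.e. latitude 2.09°, longitude -136.91°.

2.09°, -136.91°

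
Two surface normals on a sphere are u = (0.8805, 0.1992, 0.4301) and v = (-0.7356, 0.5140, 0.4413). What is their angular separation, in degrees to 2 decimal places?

u·v = -0.3555; |u| = 1.0000, |v| = 1.0000.
cos θ = (u·v)/(|u||v|) = -0.3555, so θ = 110.82°.

110.82°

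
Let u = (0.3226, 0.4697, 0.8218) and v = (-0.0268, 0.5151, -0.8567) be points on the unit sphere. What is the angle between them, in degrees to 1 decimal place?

118.1°

u·v = -0.4707; |u| = 1.0000, |v| = 1.0000.
cos θ = (u·v)/(|u||v|) = -0.4707, so θ = 118.1°.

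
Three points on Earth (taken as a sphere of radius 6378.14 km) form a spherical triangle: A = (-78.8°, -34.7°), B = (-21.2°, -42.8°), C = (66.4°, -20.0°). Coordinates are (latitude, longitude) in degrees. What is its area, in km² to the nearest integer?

17518468 km²

Side lengths (central angles): a = 1.5581, b = 2.5387, c = 1.0074 rad; semiperimeter s = 2.5521.
By l'Huilier's theorem, tan(E/4) = √[tan(s/2) tan((s−a)/2) tan((s−b)/2) tan((s−c)/2)], giving spherical excess E = 0.4306 rad.
Area = E·R² = 0.4306 × (6378.14)² ≈ 17518468 km².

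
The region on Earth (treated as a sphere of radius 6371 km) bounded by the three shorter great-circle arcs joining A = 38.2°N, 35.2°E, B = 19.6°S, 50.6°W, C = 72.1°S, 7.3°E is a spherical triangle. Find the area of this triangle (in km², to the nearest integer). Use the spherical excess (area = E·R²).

57846660 km²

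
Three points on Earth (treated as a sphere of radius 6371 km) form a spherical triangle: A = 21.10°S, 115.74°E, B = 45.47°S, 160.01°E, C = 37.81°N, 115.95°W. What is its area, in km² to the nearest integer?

51684125 km²

Side lengths (central angles): a = 1.9601, b = 2.3153, c = 0.7596 rad; semiperimeter s = 2.5175.
By l'Huilier's theorem, tan(E/4) = √[tan(s/2) tan((s−a)/2) tan((s−b)/2) tan((s−c)/2)], giving spherical excess E = 1.2733 rad.
Area = E·R² = 1.2733 × (6371)² ≈ 51684125 km².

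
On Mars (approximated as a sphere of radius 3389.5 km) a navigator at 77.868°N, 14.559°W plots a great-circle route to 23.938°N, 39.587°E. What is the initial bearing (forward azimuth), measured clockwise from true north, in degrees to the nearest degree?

121°

With φ₁ = 1.3591, φ₂ = 0.4178, Δλ = 0.9450 rad, the forward-azimuth formula gives
θ = atan2( sin Δλ cos φ₂ , cos φ₁ sin φ₂ − sin φ₁ cos φ₂ cos Δλ ) = atan2(0.7408, -0.4381) = 120.60°.
So the initial bearing is 121°.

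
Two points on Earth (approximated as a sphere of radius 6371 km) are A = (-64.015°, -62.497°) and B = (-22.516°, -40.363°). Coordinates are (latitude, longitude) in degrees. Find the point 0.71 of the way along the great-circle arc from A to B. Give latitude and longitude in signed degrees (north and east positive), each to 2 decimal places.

Central angle δ = 0.7682 rad. Interpolating on the sphere with fraction f = 0.71:
P = [sin((1−f)δ)·A + sin(fδ)·B] / sin δ = 0.3180·A + 0.7466·B in Cartesian coordinates,
giving P = (0.5899, -0.5702, -0.5717), i.e. latitude -34.87°, longitude -44.03°.

-34.87°, -44.03°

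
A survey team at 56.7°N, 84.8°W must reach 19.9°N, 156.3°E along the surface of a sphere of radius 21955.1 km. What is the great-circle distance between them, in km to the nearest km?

33718 km

In radians: φ₁ = 0.9896, φ₂ = 0.3473, Δλ = -118.900° = -2.0752 rad.
cos c = sin φ₁ sin φ₂ + cos φ₁ cos φ₂ cos Δλ = (0.8358)(0.3404) + (0.5490)(0.9403)(-0.4833) = 0.03500,
so c = arccos(0.03500) = 1.53579 rad.
Distance = R·c = 21955.1 × 1.5358 ≈ 33718 km.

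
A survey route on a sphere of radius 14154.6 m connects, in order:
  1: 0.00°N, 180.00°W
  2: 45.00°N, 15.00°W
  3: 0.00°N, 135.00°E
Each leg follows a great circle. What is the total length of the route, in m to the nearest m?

64439 m

Leg 1→2: central angle 2.3227 rad, distance 32876.5 m.
Leg 2→3: central angle 2.2299 rad, distance 31562.7 m.
Total: 32876.5 + 31562.7 ≈ 64439 m.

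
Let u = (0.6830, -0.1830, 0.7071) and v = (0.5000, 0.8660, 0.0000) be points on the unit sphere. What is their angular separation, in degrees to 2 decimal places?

79.45°

u·v = 0.1830; |u| = 1.0000, |v| = 1.0000.
cos θ = (u·v)/(|u||v|) = 0.1830, so θ = 79.45°.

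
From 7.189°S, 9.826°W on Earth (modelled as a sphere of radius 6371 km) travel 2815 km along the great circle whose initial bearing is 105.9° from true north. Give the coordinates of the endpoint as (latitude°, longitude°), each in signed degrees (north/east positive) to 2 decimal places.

-13.26°, 15.17°

Angular distance δ = d/R = 2815/6371 = 0.44185 rad; initial bearing θ = 1.8483 rad.
sin φ₂ = sin φ₁ cos δ + cos φ₁ sin δ cos θ = (-0.1251)(0.9040) + (0.9921)(0.4276)(-0.2740) = -0.2294, so φ₂ = -13.26°.
Δλ = atan2(sin θ sin δ cos φ₁, cos δ − sin φ₁ sin φ₂) = atan2(0.4080, 0.8753) = 24.993°.
λ₂ = -9.826° + 24.993° = 15.17°.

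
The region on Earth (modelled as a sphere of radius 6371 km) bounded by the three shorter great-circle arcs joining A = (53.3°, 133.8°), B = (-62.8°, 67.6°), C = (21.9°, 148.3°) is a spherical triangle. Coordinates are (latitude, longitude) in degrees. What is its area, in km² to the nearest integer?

Side lengths (central angles): a = 1.8371, b = 0.5810, c = 2.2179 rad; semiperimeter s = 2.3180.
By l'Huilier's theorem, tan(E/4) = √[tan(s/2) tan((s−a)/2) tan((s−b)/2) tan((s−c)/2)], giving spherical excess E = 0.7214 rad.
Area = E·R² = 0.7214 × (6371)² ≈ 29282478 km².

29282478 km²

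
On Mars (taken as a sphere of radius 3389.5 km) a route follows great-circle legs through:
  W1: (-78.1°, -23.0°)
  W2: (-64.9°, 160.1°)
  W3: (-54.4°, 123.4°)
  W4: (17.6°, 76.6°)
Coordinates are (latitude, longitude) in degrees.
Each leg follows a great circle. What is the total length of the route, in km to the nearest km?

Leg W1→W2: central angle 0.6456 rad, distance 2188.1 km.
Leg W2→W3: central angle 0.3645 rad, distance 1235.4 km.
Leg W3→W4: central angle 1.4364 rad, distance 4868.7 km.
Total: 2188.1 + 1235.4 + 4868.7 ≈ 8292 km.

8292 km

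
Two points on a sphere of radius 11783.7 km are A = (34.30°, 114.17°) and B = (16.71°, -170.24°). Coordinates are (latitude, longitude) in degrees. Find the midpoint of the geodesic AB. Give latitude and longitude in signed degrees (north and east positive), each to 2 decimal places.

The central angle between A and B is δ = 1.2037 rad.
With f = 0.5, the slerp weights are sin((1−f)δ)/sin δ = 0.6066 and sin(fδ)/sin δ = 0.6066.
Weighted sum of the unit vectors: (0.6066)·(-0.3382,0.7537,0.5635) + (0.6066)·(-0.9439,-0.1624,0.2875) = (-0.7777, 0.3587, 0.5162).
Converting back: φ = atan2(z, √(x²+y²)) = 31.08°, λ = atan2(y, x) = 155.24°.

31.08°, 155.24°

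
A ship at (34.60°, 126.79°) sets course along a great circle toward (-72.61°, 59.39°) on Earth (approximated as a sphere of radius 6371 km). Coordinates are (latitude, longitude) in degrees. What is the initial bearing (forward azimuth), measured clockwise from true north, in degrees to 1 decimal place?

198.0°

With φ₁ = 0.6039, φ₂ = -1.2673, Δλ = -1.1764 rad, the forward-azimuth formula gives
θ = atan2( sin Δλ cos φ₂ , cos φ₁ sin φ₂ − sin φ₁ cos φ₂ cos Δλ ) = atan2(-0.2759, -0.8507) = -162.03°.
Adding 360° brings this into [0°, 360°): 198.0°.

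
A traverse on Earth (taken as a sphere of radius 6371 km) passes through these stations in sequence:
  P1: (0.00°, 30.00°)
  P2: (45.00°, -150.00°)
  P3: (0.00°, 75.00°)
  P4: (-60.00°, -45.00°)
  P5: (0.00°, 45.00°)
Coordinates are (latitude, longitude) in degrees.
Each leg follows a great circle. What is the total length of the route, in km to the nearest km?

49980 km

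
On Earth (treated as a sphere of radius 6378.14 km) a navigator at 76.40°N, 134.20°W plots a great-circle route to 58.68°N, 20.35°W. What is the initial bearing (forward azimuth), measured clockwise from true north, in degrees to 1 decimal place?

49.6°

With φ₁ = 1.3334, φ₂ = 1.0242, Δλ = 1.9871 rad, the forward-azimuth formula gives
θ = atan2( sin Δλ cos φ₂ , cos φ₁ sin φ₂ − sin φ₁ cos φ₂ cos Δλ ) = atan2(0.4754, 0.4052) = 49.56°.
So the initial bearing is 49.6°.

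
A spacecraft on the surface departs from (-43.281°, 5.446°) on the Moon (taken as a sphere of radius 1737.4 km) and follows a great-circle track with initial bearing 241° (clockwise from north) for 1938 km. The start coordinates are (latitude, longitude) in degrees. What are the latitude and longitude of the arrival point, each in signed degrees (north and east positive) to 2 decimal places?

Angular distance δ = d/R = 1938/1737.4 = 1.11546 rad; initial bearing θ = 4.2062 rad.
sin φ₂ = sin φ₁ cos δ + cos φ₁ sin δ cos θ = (-0.6856)(0.4398) + (0.7280)(0.8981)(-0.4848) = -0.6185, so φ₂ = -38.20°.
Δλ = atan2(sin θ sin δ cos φ₁, cos δ − sin φ₁ sin φ₂) = atan2(-0.5718, 0.0158) = -88.422°.
λ₂ = 5.446° − 88.422° = -82.98°.

-38.20°, -82.98°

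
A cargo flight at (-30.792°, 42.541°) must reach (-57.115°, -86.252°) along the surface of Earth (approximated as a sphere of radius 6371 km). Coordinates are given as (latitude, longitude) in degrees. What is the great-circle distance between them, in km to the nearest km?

9128 km

In radians: φ₁ = -0.5374, φ₂ = -0.9968, Δλ = -128.793° = -2.2479 rad.
cos c = sin φ₁ sin φ₂ + cos φ₁ cos φ₂ cos Δλ = (-0.5119)(-0.8398) + (0.8590)(0.5430)(-0.6265) = 0.13768,
so c = arccos(0.13768) = 1.43268 rad.
Distance = R·c = 6371 × 1.4327 ≈ 9128 km.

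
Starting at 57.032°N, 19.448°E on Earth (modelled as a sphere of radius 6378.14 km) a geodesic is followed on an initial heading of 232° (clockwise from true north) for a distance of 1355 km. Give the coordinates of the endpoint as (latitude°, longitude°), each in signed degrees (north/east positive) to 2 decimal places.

Angular distance δ = d/R = 1355/6378.14 = 0.21244 rad; initial bearing θ = 4.0492 rad.
sin φ₂ = sin φ₁ cos δ + cos φ₁ sin δ cos θ = (0.8390)(0.9775) + (0.5442)(0.2108)(-0.6157) = 0.7495, so φ₂ = 48.54°.
Δλ = atan2(sin θ sin δ cos φ₁, cos δ − sin φ₁ sin φ₂) = atan2(-0.0904, 0.3487) = -14.535°.
λ₂ = 19.448° − 14.535° = 4.91°.

48.54°, 4.91°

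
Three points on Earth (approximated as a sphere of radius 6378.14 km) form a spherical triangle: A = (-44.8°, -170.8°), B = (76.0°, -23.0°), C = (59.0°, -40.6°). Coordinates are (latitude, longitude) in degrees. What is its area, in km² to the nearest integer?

Side lengths (central angles): a = 0.3160, b = 2.5679, c = 2.5480 rad; semiperimeter s = 2.7160.
By l'Huilier's theorem, tan(E/4) = √[tan(s/2) tan((s−a)/2) tan((s−b)/2) tan((s−c)/2)], giving spherical excess E = 1.0646 rad.
Area = E·R² = 1.0646 × (6378.14)² ≈ 43308811 km².

43308811 km²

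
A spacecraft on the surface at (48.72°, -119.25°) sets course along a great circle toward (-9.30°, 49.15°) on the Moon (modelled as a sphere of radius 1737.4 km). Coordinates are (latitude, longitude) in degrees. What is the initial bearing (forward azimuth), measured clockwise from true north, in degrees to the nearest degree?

With φ₁ = 0.8503, φ₂ = -0.1623, Δλ = 2.9391 rad, the forward-azimuth formula gives
θ = atan2( sin Δλ cos φ₂ , cos φ₁ sin φ₂ − sin φ₁ cos φ₂ cos Δλ ) = atan2(0.1984, 0.6199) = 17.75°.
So the initial bearing is 18°.

18°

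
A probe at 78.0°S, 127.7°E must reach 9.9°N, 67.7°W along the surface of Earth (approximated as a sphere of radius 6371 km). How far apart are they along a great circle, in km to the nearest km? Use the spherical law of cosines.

12392 km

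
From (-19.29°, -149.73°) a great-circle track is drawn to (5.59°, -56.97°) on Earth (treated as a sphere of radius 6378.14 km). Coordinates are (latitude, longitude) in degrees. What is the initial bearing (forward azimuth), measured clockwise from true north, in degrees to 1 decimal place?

85.6°

Δλ = 92.760° = 1.6190 rad.
y = sin Δλ · cos φ₂ = (0.9988)(0.9952) = 0.9941
x = cos φ₁ sin φ₂ − sin φ₁ cos φ₂ cos Δλ = (0.9439)(0.0974) − (-0.3303)(0.9952)(-0.0482) = 0.0761
θ = atan2(y, x) = 85.62°, so the bearing is 85.6°.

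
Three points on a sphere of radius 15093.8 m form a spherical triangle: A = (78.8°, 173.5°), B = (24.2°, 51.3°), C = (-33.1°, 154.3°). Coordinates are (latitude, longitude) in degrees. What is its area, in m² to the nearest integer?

457845690 m²

Side lengths (central angles): a = 1.9777, b = 1.9628, c = 1.2580 rad; semiperimeter s = 2.5992.
By l'Huilier's theorem, tan(E/4) = √[tan(s/2) tan((s−a)/2) tan((s−b)/2) tan((s−c)/2)], giving spherical excess E = 2.0097 rad.
Area = E·R² = 2.0097 × (15093.8)² ≈ 457845690 m².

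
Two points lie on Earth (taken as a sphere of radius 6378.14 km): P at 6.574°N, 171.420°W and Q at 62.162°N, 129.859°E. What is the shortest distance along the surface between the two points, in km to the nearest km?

7792 km

With latitudes φ₁ = 6.574°, φ₂ = 62.162° and longitude difference Δλ = -58.721°:
cos c = sin φ₁ sin φ₂ + cos φ₁ cos φ₂ cos Δλ = (0.1145)(0.8843) + (0.9934)(0.4670)(0.5192) = 0.34210,
so c = arccos(0.34210) = 1.22165 rad.
Distance = R·c = 6378.14 × 1.2216 ≈ 7792 km.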